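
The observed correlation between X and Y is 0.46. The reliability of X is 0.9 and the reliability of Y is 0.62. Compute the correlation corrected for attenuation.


r_corrected = rxy / sqrt(rxx * ryy)
= 0.46 / sqrt(0.9 * 0.62)
= 0.46 / sqrt(0.558)
= 0.46 / 0.746994
r_corrected = 0.6158

0.6158


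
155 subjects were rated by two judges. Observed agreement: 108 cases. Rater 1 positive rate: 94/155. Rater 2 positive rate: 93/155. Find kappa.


P_o = 108/155 = 0.696774
P_e = (94*93 + 61*62) / 24025 = 0.52129
kappa = (P_o - P_e) / (1 - P_e)
kappa = (0.696774 - 0.52129) / (1 - 0.52129)
kappa = 0.3666

0.3666


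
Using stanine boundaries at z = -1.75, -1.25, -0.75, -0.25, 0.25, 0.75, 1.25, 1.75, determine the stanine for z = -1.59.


Stanine boundaries: [-1.75, -1.25, -0.75, -0.25, 0.25, 0.75, 1.25, 1.75]
z = -1.59
Check each boundary:
  z >= -1.75 -> could be stanine 2
  z < -1.25
  z < -0.75
  z < -0.25
  z < 0.25
  z < 0.75
  z < 1.25
  z < 1.75
Highest qualifying boundary gives stanine = 2

2


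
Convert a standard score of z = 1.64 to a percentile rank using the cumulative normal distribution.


CDF(z) = 0.5 * (1 + erf(z/sqrt(2)))
erf(1.1597) = 0.899
CDF = 0.9495
Percentile rank = 0.9495 * 100 = 94.95

94.95


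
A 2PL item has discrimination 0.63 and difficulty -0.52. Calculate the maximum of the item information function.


For 2PL, max info at theta = b = -0.52
I_max = a^2 / 4 = 0.63^2 / 4
= 0.3969 / 4
I_max = 0.0992

0.0992


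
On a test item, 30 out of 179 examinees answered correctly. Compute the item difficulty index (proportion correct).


Item difficulty p = number correct / total examinees
p = 30 / 179
p = 0.1676

0.1676


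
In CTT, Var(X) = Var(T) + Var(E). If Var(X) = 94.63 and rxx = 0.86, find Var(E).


var_true = rxx * var_obs = 0.86 * 94.63 = 81.3818
var_error = var_obs - var_true
var_error = 94.63 - 81.3818
var_error = 13.2482

13.2482


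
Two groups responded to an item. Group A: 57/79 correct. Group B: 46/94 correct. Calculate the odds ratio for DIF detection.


Odds_A = 57/22 = 2.5909
Odds_B = 46/48 = 0.9583
OR = Odds_A / Odds_B = 2.5909 / 0.9583
Exactly, OR = (57 * 48) / (22 * 46) = 2736 / 1012
OR = 2.7036

2.7036


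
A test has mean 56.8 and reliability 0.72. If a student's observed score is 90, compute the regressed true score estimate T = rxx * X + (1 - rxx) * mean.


T_est = rxx * X + (1 - rxx) * mean
T_est = 0.72 * 90 + 0.28 * 56.8
T_est = 64.8 + 15.904
T_est = 80.704

80.704


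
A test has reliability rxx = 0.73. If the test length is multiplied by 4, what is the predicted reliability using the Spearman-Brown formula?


r_new = (n * rxx) / (1 + (n-1) * rxx)
r_new = (4 * 0.73) / (1 + 3 * 0.73)
r_new = 2.92 / 3.19
r_new = 0.9154

0.9154


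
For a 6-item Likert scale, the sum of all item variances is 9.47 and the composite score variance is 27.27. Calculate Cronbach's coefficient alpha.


alpha = (k/(k-1)) * (1 - sum(si^2)/s_total^2)
= (6/5) * (1 - 9.47/27.27)
alpha = 0.7833

0.7833


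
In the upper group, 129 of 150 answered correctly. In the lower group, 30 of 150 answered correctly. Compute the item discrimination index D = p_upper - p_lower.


p_upper = 129/150 = 0.86
p_lower = 30/150 = 0.2
D = 0.86 - 0.2 = 0.66

0.66


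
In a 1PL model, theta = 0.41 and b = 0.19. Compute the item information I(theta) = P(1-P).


P = 1/(1+exp(-(0.41-0.19))) = 0.5548
I = P*(1-P) = 0.5548 * 0.4452
I = 0.247

0.247


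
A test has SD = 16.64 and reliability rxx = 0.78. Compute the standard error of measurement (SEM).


SEM = SD * sqrt(1 - rxx)
SEM = 16.64 * sqrt(1 - 0.78)
SEM = 16.64 * sqrt(0.22) = 16.64 * 0.469042
SEM = 7.8049

7.8049


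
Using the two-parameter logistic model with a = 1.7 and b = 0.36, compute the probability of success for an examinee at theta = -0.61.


a*(theta - b) = 1.7 * (-0.61 - 0.36) = -1.649
exp(--1.649) = 5.2018
P = 1 / (1 + 5.2018)
P = 0.1612

0.1612


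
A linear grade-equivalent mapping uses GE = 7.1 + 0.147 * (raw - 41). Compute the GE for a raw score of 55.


raw - median = 55 - 41 = 14
slope * diff = 0.147 * 14 = 2.058
GE = 7.1 + 2.058
GE = 9.158

9.158


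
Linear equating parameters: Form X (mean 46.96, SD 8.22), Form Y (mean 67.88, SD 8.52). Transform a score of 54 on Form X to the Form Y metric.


slope = SD_Y / SD_X = 8.52 / 8.22 ~ 1.0365
intercept = mean_Y - slope * mean_X = 67.88 - (8.52 / 8.22) * 46.96 ~ 19.2061
Y = slope * X + intercept. To avoid rounding drift from the rounded slope/intercept, evaluate the equivalent form Y = mean_Y + SD_Y * (X - mean_X) / SD_X at full precision:
Y = 67.88 + 8.52 * (54 - 46.96) / 8.22
Y = 67.88 + 8.52 * 7.04 / 8.22
Y = 67.88 + 59.9808 / 8.22
Y = 67.88 + 7.2969
Y = 75.1769

75.1769


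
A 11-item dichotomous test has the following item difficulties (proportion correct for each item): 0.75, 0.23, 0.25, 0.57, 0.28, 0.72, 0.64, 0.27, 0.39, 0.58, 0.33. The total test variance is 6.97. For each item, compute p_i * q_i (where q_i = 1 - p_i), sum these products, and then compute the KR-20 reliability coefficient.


For each item, compute p_i * q_i:
  Item 1: 0.75 * 0.25 = 0.1875
  Item 2: 0.23 * 0.77 = 0.1771
  Item 3: 0.25 * 0.75 = 0.1875
  Item 4: 0.57 * 0.43 = 0.2451
  Item 5: 0.28 * 0.72 = 0.2016
  Item 6: 0.72 * 0.28 = 0.2016
  Item 7: 0.64 * 0.36 = 0.2304
  Item 8: 0.27 * 0.73 = 0.1971
  Item 9: 0.39 * 0.61 = 0.2379
  Item 10: 0.58 * 0.42 = 0.2436
  Item 11: 0.33 * 0.67 = 0.2211
Sum(p_i * q_i) = 0.1875 + 0.1771 + 0.1875 + 0.2451 + 0.2016 + 0.2016 + 0.2304 + 0.1971 + 0.2379 + 0.2436 + 0.2211 = 2.3305
KR-20 = (k/(k-1)) * (1 - Sum(p_i*q_i) / Var_total)
= (11/10) * (1 - 2.3305/6.97)
= 1.1 * 0.6656
KR-20 = 0.7322

0.7322


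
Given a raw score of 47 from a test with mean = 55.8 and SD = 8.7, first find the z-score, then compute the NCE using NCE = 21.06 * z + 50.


z = (X - mean) / SD = (47 - 55.8) / 8.7
z = -8.8 / 8.7
z = -1.0115
NCE = NCE = 21.06z + 50
Carry z at full precision (z = -8.8 / 8.7) into the conversion:
NCE = 21.06 * (-8.8 / 8.7) + 50 = -185.328 / 8.7 + 50
NCE = -21.3021 + 50
NCE = 28.6979

28.6979


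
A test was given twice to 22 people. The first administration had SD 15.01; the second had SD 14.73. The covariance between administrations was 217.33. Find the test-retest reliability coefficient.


r = cov(X,Y) / (SD_X * SD_Y)
r = 217.33 / (15.01 * 14.73)
r = 217.33 / 221.0973
r = 0.983

0.983


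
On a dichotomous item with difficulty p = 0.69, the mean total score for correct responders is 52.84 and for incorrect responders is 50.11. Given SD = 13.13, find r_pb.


q = 1 - p = 0.31
rpb = ((M1 - M0) / SD) * sqrt(p * q)
rpb = ((52.84 - 50.11) / 13.13) * sqrt(0.69 * 0.31)
rpb = 0.0962

0.0962


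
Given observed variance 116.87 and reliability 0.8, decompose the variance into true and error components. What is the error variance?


var_true = rxx * var_obs = 0.8 * 116.87 = 93.496
var_error = var_obs - var_true
var_error = 116.87 - 93.496
var_error = 23.374

23.374


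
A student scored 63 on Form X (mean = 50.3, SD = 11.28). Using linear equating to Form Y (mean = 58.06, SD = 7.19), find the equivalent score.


slope = SD_Y / SD_X = 7.19 / 11.28 ~ 0.6374
intercept = mean_Y - slope * mean_X = 58.06 - (7.19 / 11.28) * 50.3 ~ 25.9982
Y = slope * X + intercept. To avoid rounding drift from the rounded slope/intercept, evaluate the equivalent form Y = mean_Y + SD_Y * (X - mean_X) / SD_X at full precision:
Y = 58.06 + 7.19 * (63 - 50.3) / 11.28
Y = 58.06 + 7.19 * 12.7 / 11.28
Y = 58.06 + 91.313 / 11.28
Y = 58.06 + 8.0951
Y = 66.1551

66.1551


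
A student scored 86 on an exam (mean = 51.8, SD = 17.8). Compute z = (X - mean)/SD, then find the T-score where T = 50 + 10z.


z = (X - mean) / SD = (86 - 51.8) / 17.8
z = 34.2 / 17.8
z = 1.9213
T-score = T = 50 + 10z
Carry z at full precision (z = 34.2 / 17.8) into the conversion:
T-score = 50 + 10 * (34.2 / 17.8) = 50 + 342 / 17.8
T-score = 50 + 19.2135
T-score = 69.2135

69.2135


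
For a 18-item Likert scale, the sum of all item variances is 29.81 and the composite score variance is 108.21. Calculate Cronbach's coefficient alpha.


alpha = (k/(k-1)) * (1 - sum(si^2)/s_total^2)
= (18/17) * (1 - 29.81/108.21)
alpha = 0.7671

0.7671


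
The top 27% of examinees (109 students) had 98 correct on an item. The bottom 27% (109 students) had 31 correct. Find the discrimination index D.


p_upper = 98/109 = 0.8991
p_lower = 31/109 = 0.2844
D = 0.8991 - 0.2844 = 0.6147

0.6147


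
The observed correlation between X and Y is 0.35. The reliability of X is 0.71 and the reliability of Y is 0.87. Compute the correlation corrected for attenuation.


r_corrected = rxy / sqrt(rxx * ryy)
= 0.35 / sqrt(0.71 * 0.87)
= 0.35 / sqrt(0.6177)
= 0.35 / 0.785939
r_corrected = 0.4453

0.4453


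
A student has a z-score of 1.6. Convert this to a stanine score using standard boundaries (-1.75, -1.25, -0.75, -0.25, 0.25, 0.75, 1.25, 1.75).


Stanine boundaries: [-1.75, -1.25, -0.75, -0.25, 0.25, 0.75, 1.25, 1.75]
z = 1.6
Check each boundary:
  z >= -1.75 -> could be stanine 2
  z >= -1.25 -> could be stanine 3
  z >= -0.75 -> could be stanine 4
  z >= -0.25 -> could be stanine 5
  z >= 0.25 -> could be stanine 6
  z >= 0.75 -> could be stanine 7
  z >= 1.25 -> could be stanine 8
  z < 1.75
Highest qualifying boundary gives stanine = 8

8


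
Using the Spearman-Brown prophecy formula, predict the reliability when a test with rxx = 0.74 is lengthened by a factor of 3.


r_new = (n * rxx) / (1 + (n-1) * rxx)
r_new = (3 * 0.74) / (1 + 2 * 0.74)
r_new = 2.22 / 2.48
r_new = 0.8952

0.8952


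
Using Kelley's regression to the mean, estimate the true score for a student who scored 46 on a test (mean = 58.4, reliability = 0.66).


T_est = rxx * X + (1 - rxx) * mean
T_est = 0.66 * 46 + 0.34 * 58.4
T_est = 30.36 + 19.856
T_est = 50.216

50.216


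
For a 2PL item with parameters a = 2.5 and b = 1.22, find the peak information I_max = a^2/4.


For 2PL, max info at theta = b = 1.22
I_max = a^2 / 4 = 2.5^2 / 4
= 6.25 / 4
I_max = 1.5625

1.5625


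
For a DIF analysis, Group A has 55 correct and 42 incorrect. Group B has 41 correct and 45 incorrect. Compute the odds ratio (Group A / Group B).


Odds_A = 55/42 = 1.3095
Odds_B = 41/45 = 0.9111
OR = Odds_A / Odds_B = 1.3095 / 0.9111
Exactly, OR = (55 * 45) / (42 * 41) = 2475 / 1722
OR = 1.4373

1.4373


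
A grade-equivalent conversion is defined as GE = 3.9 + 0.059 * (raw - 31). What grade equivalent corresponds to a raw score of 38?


raw - median = 38 - 31 = 7
slope * diff = 0.059 * 7 = 0.413
GE = 3.9 + 0.413
GE = 4.313

4.313


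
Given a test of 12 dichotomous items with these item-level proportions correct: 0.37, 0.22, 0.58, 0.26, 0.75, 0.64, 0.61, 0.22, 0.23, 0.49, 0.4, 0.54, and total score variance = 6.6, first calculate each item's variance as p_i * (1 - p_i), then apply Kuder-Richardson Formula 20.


For each item, compute p_i * q_i:
  Item 1: 0.37 * 0.63 = 0.2331
  Item 2: 0.22 * 0.78 = 0.1716
  Item 3: 0.58 * 0.42 = 0.2436
  Item 4: 0.26 * 0.74 = 0.1924
  Item 5: 0.75 * 0.25 = 0.1875
  Item 6: 0.64 * 0.36 = 0.2304
  Item 7: 0.61 * 0.39 = 0.2379
  Item 8: 0.22 * 0.78 = 0.1716
  Item 9: 0.23 * 0.77 = 0.1771
  Item 10: 0.49 * 0.51 = 0.2499
  Item 11: 0.4 * 0.6 = 0.24
  Item 12: 0.54 * 0.46 = 0.2484
Sum(p_i * q_i) = 0.2331 + 0.1716 + 0.2436 + 0.1924 + 0.1875 + 0.2304 + 0.2379 + 0.1716 + 0.1771 + 0.2499 + 0.24 + 0.2484 = 2.5835
KR-20 = (k/(k-1)) * (1 - Sum(p_i*q_i) / Var_total)
= (12/11) * (1 - 2.5835/6.6)
= 1.0909 * 0.6086
KR-20 = 0.6639

0.6639


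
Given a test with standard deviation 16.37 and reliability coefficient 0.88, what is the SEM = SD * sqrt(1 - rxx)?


SEM = SD * sqrt(1 - rxx)
SEM = 16.37 * sqrt(1 - 0.88)
SEM = 16.37 * sqrt(0.12) = 16.37 * 0.34641
SEM = 5.6707

5.6707


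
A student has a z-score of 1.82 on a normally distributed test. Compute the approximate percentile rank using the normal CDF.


CDF(z) = 0.5 * (1 + erf(z/sqrt(2)))
erf(1.2869) = 0.9312
CDF = 0.9656
Percentile rank = 0.9656 * 100 = 96.56

96.56


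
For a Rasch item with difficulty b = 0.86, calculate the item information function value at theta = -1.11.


P = 1/(1+exp(-(-1.11-0.86))) = 0.1224
I = P*(1-P) = 0.1224 * 0.8776
I = 0.1074

0.1074


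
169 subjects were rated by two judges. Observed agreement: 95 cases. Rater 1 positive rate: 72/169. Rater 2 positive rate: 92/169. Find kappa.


P_o = 95/169 = 0.56213
P_e = (72*92 + 97*77) / 28561 = 0.493435
kappa = (P_o - P_e) / (1 - P_e)
kappa = (0.56213 - 0.493435) / (1 - 0.493435)
kappa = 0.1356

0.1356


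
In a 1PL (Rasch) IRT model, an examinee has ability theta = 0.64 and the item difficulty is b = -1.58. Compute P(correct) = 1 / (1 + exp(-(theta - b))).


theta - b = 0.64 - -1.58 = 2.22
exp(-(theta - b)) = exp(-2.22) = 0.1086
P = 1 / (1 + 0.1086)
P = 0.902

0.902


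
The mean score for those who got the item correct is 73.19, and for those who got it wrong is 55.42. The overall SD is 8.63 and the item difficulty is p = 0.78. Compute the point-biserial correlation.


q = 1 - p = 0.22
rpb = ((M1 - M0) / SD) * sqrt(p * q)
rpb = ((73.19 - 55.42) / 8.63) * sqrt(0.78 * 0.22)
rpb = 0.853

0.853


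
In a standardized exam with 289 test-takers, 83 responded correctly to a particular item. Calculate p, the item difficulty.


Item difficulty p = number correct / total examinees
p = 83 / 289
p = 0.2872

0.2872


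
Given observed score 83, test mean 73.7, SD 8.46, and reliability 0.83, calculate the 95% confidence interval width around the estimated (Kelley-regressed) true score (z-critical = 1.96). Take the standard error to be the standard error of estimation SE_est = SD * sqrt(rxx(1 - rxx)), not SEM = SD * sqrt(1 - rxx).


True score estimate = 0.83*83 + 0.17*73.7 = 81.419
SE_est = SD * sqrt(rxx * (1 - rxx)) = 8.46 * sqrt(0.83 * 0.17) = 8.46 * sqrt(0.1411) = 3.177853
CI = T_est +/- z * SE_est, so width = 2 * z * SE_est = 2 * 1.96 * 3.177853
Width = 12.4572

12.4572


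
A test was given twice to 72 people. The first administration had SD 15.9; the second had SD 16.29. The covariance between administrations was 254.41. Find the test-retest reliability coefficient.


r = cov(X,Y) / (SD_X * SD_Y)
r = 254.41 / (15.9 * 16.29)
r = 254.41 / 259.011
r = 0.9822

0.9822


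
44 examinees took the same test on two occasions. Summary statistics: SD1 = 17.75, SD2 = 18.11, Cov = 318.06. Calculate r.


r = cov(X,Y) / (SD_X * SD_Y)
r = 318.06 / (17.75 * 18.11)
r = 318.06 / 321.4525
r = 0.9894

0.9894


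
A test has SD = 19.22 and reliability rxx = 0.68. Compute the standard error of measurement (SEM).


SEM = SD * sqrt(1 - rxx)
SEM = 19.22 * sqrt(1 - 0.68)
SEM = 19.22 * sqrt(0.32) = 19.22 * 0.565685
SEM = 10.8725

10.8725


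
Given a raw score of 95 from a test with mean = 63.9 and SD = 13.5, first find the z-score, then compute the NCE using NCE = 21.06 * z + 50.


z = (X - mean) / SD = (95 - 63.9) / 13.5
z = 31.1 / 13.5
z = 2.3037
NCE = NCE = 21.06z + 50
Carry z at full precision (z = 31.1 / 13.5) into the conversion:
NCE = 21.06 * (31.1 / 13.5) + 50 = 654.966 / 13.5 + 50
NCE = 48.516 + 50
NCE = 98.516

98.516


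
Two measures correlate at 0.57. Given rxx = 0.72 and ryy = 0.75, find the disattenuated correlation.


r_corrected = rxy / sqrt(rxx * ryy)
= 0.57 / sqrt(0.72 * 0.75)
= 0.57 / sqrt(0.54)
= 0.57 / 0.734847
r_corrected = 0.7757

0.7757


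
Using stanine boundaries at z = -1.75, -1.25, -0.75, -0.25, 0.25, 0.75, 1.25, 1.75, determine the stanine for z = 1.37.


Stanine boundaries: [-1.75, -1.25, -0.75, -0.25, 0.25, 0.75, 1.25, 1.75]
z = 1.37
Check each boundary:
  z >= -1.75 -> could be stanine 2
  z >= -1.25 -> could be stanine 3
  z >= -0.75 -> could be stanine 4
  z >= -0.25 -> could be stanine 5
  z >= 0.25 -> could be stanine 6
  z >= 0.75 -> could be stanine 7
  z >= 1.25 -> could be stanine 8
  z < 1.75
Highest qualifying boundary gives stanine = 8

8


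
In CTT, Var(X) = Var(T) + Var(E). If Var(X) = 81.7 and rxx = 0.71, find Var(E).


var_true = rxx * var_obs = 0.71 * 81.7 = 58.007
var_error = var_obs - var_true
var_error = 81.7 - 58.007
var_error = 23.693

23.693


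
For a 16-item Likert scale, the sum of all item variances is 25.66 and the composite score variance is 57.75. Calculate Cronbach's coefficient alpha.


alpha = (k/(k-1)) * (1 - sum(si^2)/s_total^2)
= (16/15) * (1 - 25.66/57.75)
alpha = 0.5927

0.5927


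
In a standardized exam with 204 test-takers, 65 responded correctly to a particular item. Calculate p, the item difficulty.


Item difficulty p = number correct / total examinees
p = 65 / 204
p = 0.3186

0.3186


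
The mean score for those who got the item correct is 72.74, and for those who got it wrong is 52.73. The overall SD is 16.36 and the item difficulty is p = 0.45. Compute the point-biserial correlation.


q = 1 - p = 0.55
rpb = ((M1 - M0) / SD) * sqrt(p * q)
rpb = ((72.74 - 52.73) / 16.36) * sqrt(0.45 * 0.55)
rpb = 0.6085

0.6085


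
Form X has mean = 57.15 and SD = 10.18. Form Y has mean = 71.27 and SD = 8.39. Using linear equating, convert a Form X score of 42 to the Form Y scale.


slope = SD_Y / SD_X = 8.39 / 10.18 ~ 0.8242
intercept = mean_Y - slope * mean_X = 71.27 - (8.39 / 10.18) * 57.15 ~ 24.169
Y = slope * X + intercept. To avoid rounding drift from the rounded slope/intercept, evaluate the equivalent form Y = mean_Y + SD_Y * (X - mean_X) / SD_X at full precision:
Y = 71.27 + 8.39 * (42 - 57.15) / 10.18
Y = 71.27 - 8.39 * 15.15 / 10.18
Y = 71.27 - 127.1085 / 10.18
Y = 71.27 - 12.4861
Y = 58.7839

58.7839


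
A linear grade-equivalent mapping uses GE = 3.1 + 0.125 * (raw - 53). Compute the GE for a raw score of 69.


raw - median = 69 - 53 = 16
slope * diff = 0.125 * 16 = 2.0
GE = 3.1 + 2.0
GE = 5.1

5.1


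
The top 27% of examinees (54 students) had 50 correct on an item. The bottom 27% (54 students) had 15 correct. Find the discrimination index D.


p_upper = 50/54 = 0.9259
p_lower = 15/54 = 0.2778
D = 0.9259 - 0.2778 = 0.6481

0.6481


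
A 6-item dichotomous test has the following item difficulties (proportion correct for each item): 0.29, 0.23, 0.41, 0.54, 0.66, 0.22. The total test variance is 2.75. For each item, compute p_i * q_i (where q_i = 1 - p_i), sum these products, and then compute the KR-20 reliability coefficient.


For each item, compute p_i * q_i:
  Item 1: 0.29 * 0.71 = 0.2059
  Item 2: 0.23 * 0.77 = 0.1771
  Item 3: 0.41 * 0.59 = 0.2419
  Item 4: 0.54 * 0.46 = 0.2484
  Item 5: 0.66 * 0.34 = 0.2244
  Item 6: 0.22 * 0.78 = 0.1716
Sum(p_i * q_i) = 0.2059 + 0.1771 + 0.2419 + 0.2484 + 0.2244 + 0.1716 = 1.2693
KR-20 = (k/(k-1)) * (1 - Sum(p_i*q_i) / Var_total)
= (6/5) * (1 - 1.2693/2.75)
= 1.2 * 0.5384
KR-20 = 0.6461

0.6461


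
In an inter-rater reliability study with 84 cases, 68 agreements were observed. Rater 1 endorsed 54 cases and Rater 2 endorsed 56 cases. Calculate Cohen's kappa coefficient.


P_o = 68/84 = 0.809524
P_e = (54*56 + 30*28) / 7056 = 0.547619
kappa = (P_o - P_e) / (1 - P_e)
kappa = (0.809524 - 0.547619) / (1 - 0.547619)
kappa = 0.5789

0.5789


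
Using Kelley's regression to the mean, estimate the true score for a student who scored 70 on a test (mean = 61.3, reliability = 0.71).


T_est = rxx * X + (1 - rxx) * mean
T_est = 0.71 * 70 + 0.29 * 61.3
T_est = 49.7 + 17.777
T_est = 67.477

67.477


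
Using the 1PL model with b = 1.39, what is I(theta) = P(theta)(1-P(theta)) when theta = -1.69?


P = 1/(1+exp(-(-1.69-1.39))) = 0.0439
I = P*(1-P) = 0.0439 * 0.9561
I = 0.042

0.042


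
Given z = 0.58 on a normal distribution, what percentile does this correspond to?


CDF(z) = 0.5 * (1 + erf(z/sqrt(2)))
erf(0.4101) = 0.4381
CDF = 0.719
Percentile rank = 0.719 * 100 = 71.9

71.9


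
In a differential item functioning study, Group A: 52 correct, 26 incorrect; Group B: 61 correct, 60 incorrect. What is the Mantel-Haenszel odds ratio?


Odds_A = 52/26 = 2.0
Odds_B = 61/60 = 1.0167
OR = Odds_A / Odds_B = 2.0 / 1.0167
Exactly, OR = (52 * 60) / (26 * 61) = 3120 / 1586
OR = 1.9672

1.9672


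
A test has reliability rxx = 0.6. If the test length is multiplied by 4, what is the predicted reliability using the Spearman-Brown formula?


r_new = (n * rxx) / (1 + (n-1) * rxx)
r_new = (4 * 0.6) / (1 + 3 * 0.6)
r_new = 2.4 / 2.8
r_new = 0.8571

0.8571


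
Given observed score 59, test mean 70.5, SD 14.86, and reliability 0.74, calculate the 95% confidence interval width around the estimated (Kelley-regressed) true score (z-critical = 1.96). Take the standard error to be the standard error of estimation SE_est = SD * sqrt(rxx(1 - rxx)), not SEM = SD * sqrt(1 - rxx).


True score estimate = 0.74*59 + 0.26*70.5 = 61.99
SE_est = SD * sqrt(rxx * (1 - rxx)) = 14.86 * sqrt(0.74 * 0.26) = 14.86 * sqrt(0.1924) = 6.518105
CI = T_est +/- z * SE_est, so width = 2 * z * SE_est = 2 * 1.96 * 6.518105
Width = 25.551

25.551


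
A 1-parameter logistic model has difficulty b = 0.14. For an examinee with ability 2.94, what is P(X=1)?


theta - b = 2.94 - 0.14 = 2.8
exp(-(theta - b)) = exp(-2.8) = 0.0608
P = 1 / (1 + 0.0608)
P = 0.9427

0.9427


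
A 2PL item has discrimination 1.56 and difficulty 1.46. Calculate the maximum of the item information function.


For 2PL, max info at theta = b = 1.46
I_max = a^2 / 4 = 1.56^2 / 4
= 2.4336 / 4
I_max = 0.6084

0.6084


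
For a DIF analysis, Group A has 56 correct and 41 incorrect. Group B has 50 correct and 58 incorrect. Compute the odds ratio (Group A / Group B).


Odds_A = 56/41 = 1.3659
Odds_B = 50/58 = 0.8621
OR = Odds_A / Odds_B = 1.3659 / 0.8621
Exactly, OR = (56 * 58) / (41 * 50) = 3248 / 2050
OR = 1.5844

1.5844


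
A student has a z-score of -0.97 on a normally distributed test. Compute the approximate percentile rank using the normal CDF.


CDF(z) = 0.5 * (1 + erf(z/sqrt(2)))
erf(-0.6859) = -0.668
CDF = 0.166
Percentile rank = 0.166 * 100 = 16.6

16.6


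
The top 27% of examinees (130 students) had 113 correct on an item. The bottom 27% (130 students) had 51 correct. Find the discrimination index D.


p_upper = 113/130 = 0.8692
p_lower = 51/130 = 0.3923
D = 0.8692 - 0.3923 = 0.4769

0.4769


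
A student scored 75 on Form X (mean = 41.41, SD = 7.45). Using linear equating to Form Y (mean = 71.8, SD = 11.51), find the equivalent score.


slope = SD_Y / SD_X = 11.51 / 7.45 ~ 1.545
intercept = mean_Y - slope * mean_X = 71.8 - (11.51 / 7.45) * 41.41 ~ 7.8229
Y = slope * X + intercept. To avoid rounding drift from the rounded slope/intercept, evaluate the equivalent form Y = mean_Y + SD_Y * (X - mean_X) / SD_X at full precision:
Y = 71.8 + 11.51 * (75 - 41.41) / 7.45
Y = 71.8 + 11.51 * 33.59 / 7.45
Y = 71.8 + 386.6209 / 7.45
Y = 71.8 + 51.8954
Y = 123.6954

123.6954


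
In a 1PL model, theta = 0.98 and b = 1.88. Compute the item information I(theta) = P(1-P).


P = 1/(1+exp(-(0.98-1.88))) = 0.2891
I = P*(1-P) = 0.2891 * 0.7109
I = 0.2055

0.2055


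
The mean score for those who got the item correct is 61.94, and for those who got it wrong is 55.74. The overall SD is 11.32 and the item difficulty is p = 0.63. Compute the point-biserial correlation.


q = 1 - p = 0.37
rpb = ((M1 - M0) / SD) * sqrt(p * q)
rpb = ((61.94 - 55.74) / 11.32) * sqrt(0.63 * 0.37)
rpb = 0.2644

0.2644


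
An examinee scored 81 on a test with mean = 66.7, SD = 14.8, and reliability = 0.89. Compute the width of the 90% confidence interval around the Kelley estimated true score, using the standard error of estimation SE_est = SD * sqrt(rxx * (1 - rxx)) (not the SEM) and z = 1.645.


True score estimate = 0.89*81 + 0.11*66.7 = 79.427
SE_est = SD * sqrt(rxx * (1 - rxx)) = 14.8 * sqrt(0.89 * 0.11) = 14.8 * sqrt(0.0979) = 4.630768
CI = T_est +/- z * SE_est, so width = 2 * z * SE_est = 2 * 1.645 * 4.630768
Width = 15.2352

15.2352


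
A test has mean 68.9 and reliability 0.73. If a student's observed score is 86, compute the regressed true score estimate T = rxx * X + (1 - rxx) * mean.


T_est = rxx * X + (1 - rxx) * mean
T_est = 0.73 * 86 + 0.27 * 68.9
T_est = 62.78 + 18.603
T_est = 81.383

81.383


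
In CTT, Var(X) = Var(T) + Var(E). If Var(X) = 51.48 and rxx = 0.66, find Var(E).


var_true = rxx * var_obs = 0.66 * 51.48 = 33.9768
var_error = var_obs - var_true
var_error = 51.48 - 33.9768
var_error = 17.5032

17.5032


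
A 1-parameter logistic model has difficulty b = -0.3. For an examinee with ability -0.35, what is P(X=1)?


theta - b = -0.35 - -0.3 = -0.05
exp(-(theta - b)) = exp(0.05) = 1.0513
P = 1 / (1 + 1.0513)
P = 0.4875

0.4875


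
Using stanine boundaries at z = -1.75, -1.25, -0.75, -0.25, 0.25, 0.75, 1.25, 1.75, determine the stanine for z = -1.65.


Stanine boundaries: [-1.75, -1.25, -0.75, -0.25, 0.25, 0.75, 1.25, 1.75]
z = -1.65
Check each boundary:
  z >= -1.75 -> could be stanine 2
  z < -1.25
  z < -0.75
  z < -0.25
  z < 0.25
  z < 0.75
  z < 1.25
  z < 1.75
Highest qualifying boundary gives stanine = 2

2


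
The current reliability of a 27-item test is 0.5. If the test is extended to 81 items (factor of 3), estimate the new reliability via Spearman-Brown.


r_new = (n * rxx) / (1 + (n-1) * rxx)
r_new = (3 * 0.5) / (1 + 2 * 0.5)
r_new = 1.5 / 2.0
r_new = 0.75

0.75


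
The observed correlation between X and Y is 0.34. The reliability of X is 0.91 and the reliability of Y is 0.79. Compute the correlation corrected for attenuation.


r_corrected = rxy / sqrt(rxx * ryy)
= 0.34 / sqrt(0.91 * 0.79)
= 0.34 / sqrt(0.7189)
= 0.34 / 0.84788
r_corrected = 0.401

0.401


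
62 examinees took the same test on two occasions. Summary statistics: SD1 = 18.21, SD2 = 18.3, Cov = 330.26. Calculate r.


r = cov(X,Y) / (SD_X * SD_Y)
r = 330.26 / (18.21 * 18.3)
r = 330.26 / 333.243
r = 0.991

0.991


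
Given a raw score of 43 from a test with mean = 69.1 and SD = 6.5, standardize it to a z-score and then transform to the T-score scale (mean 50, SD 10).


z = (X - mean) / SD = (43 - 69.1) / 6.5
z = -26.1 / 6.5
z = -4.0154
T-score = T = 50 + 10z
Carry z at full precision (z = -26.1 / 6.5) into the conversion:
T-score = 50 + 10 * (-26.1 / 6.5) = 50 + -261 / 6.5
T-score = 50 + -40.1538
T-score = 9.8462

9.8462


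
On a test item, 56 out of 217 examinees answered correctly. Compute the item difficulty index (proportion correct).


Item difficulty p = number correct / total examinees
p = 56 / 217
p = 0.2581

0.2581


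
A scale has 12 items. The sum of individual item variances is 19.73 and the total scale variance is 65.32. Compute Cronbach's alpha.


alpha = (k/(k-1)) * (1 - sum(si^2)/s_total^2)
= (12/11) * (1 - 19.73/65.32)
alpha = 0.7614

0.7614


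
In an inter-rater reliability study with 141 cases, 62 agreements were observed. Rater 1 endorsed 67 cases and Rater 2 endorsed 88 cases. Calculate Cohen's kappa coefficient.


P_o = 62/141 = 0.439716
P_e = (67*88 + 74*53) / 19881 = 0.493838
kappa = (P_o - P_e) / (1 - P_e)
kappa = (0.439716 - 0.493838) / (1 - 0.493838)
kappa = -0.1069

-0.1069


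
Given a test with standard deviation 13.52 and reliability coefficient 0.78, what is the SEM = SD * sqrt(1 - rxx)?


SEM = SD * sqrt(1 - rxx)
SEM = 13.52 * sqrt(1 - 0.78)
SEM = 13.52 * sqrt(0.22) = 13.52 * 0.469042
SEM = 6.3414

6.3414


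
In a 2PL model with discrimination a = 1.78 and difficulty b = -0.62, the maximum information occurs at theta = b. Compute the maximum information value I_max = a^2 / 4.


For 2PL, max info at theta = b = -0.62
I_max = a^2 / 4 = 1.78^2 / 4
= 3.1684 / 4
I_max = 0.7921

0.7921


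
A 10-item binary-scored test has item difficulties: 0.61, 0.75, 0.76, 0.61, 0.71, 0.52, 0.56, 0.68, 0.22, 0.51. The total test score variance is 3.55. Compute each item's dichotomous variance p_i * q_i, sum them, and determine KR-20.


For each item, compute p_i * q_i:
  Item 1: 0.61 * 0.39 = 0.2379
  Item 2: 0.75 * 0.25 = 0.1875
  Item 3: 0.76 * 0.24 = 0.1824
  Item 4: 0.61 * 0.39 = 0.2379
  Item 5: 0.71 * 0.29 = 0.2059
  Item 6: 0.52 * 0.48 = 0.2496
  Item 7: 0.56 * 0.44 = 0.2464
  Item 8: 0.68 * 0.32 = 0.2176
  Item 9: 0.22 * 0.78 = 0.1716
  Item 10: 0.51 * 0.49 = 0.2499
Sum(p_i * q_i) = 0.2379 + 0.1875 + 0.1824 + 0.2379 + 0.2059 + 0.2496 + 0.2464 + 0.2176 + 0.1716 + 0.2499 = 2.1867
KR-20 = (k/(k-1)) * (1 - Sum(p_i*q_i) / Var_total)
= (10/9) * (1 - 2.1867/3.55)
= 1.1111 * 0.384
KR-20 = 0.4267

0.4267


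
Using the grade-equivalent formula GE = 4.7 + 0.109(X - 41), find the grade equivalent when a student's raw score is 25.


raw - median = 25 - 41 = -16
slope * diff = 0.109 * -16 = -1.744
GE = 4.7 + -1.744
GE = 2.956

2.956


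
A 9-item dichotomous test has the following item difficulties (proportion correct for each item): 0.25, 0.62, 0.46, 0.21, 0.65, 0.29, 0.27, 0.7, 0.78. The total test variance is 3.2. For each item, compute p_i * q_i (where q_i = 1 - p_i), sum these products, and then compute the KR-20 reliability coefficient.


For each item, compute p_i * q_i:
  Item 1: 0.25 * 0.75 = 0.1875
  Item 2: 0.62 * 0.38 = 0.2356
  Item 3: 0.46 * 0.54 = 0.2484
  Item 4: 0.21 * 0.79 = 0.1659
  Item 5: 0.65 * 0.35 = 0.2275
  Item 6: 0.29 * 0.71 = 0.2059
  Item 7: 0.27 * 0.73 = 0.1971
  Item 8: 0.7 * 0.3 = 0.21
  Item 9: 0.78 * 0.22 = 0.1716
Sum(p_i * q_i) = 0.1875 + 0.2356 + 0.2484 + 0.1659 + 0.2275 + 0.2059 + 0.1971 + 0.21 + 0.1716 = 1.8495
KR-20 = (k/(k-1)) * (1 - Sum(p_i*q_i) / Var_total)
= (9/8) * (1 - 1.8495/3.2)
= 1.125 * 0.422
KR-20 = 0.4748

0.4748


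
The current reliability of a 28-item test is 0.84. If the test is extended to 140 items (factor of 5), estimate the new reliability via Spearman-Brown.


r_new = (n * rxx) / (1 + (n-1) * rxx)
r_new = (5 * 0.84) / (1 + 4 * 0.84)
r_new = 4.2 / 4.36
r_new = 0.9633

0.9633


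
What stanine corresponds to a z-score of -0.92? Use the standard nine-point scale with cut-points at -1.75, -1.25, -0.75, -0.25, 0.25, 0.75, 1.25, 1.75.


Stanine boundaries: [-1.75, -1.25, -0.75, -0.25, 0.25, 0.75, 1.25, 1.75]
z = -0.92
Check each boundary:
  z >= -1.75 -> could be stanine 2
  z >= -1.25 -> could be stanine 3
  z < -0.75
  z < -0.25
  z < 0.25
  z < 0.75
  z < 1.25
  z < 1.75
Highest qualifying boundary gives stanine = 3

3


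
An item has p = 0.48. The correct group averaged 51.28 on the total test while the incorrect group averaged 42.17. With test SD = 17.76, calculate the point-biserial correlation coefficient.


q = 1 - p = 0.52
rpb = ((M1 - M0) / SD) * sqrt(p * q)
rpb = ((51.28 - 42.17) / 17.76) * sqrt(0.48 * 0.52)
rpb = 0.2563

0.2563


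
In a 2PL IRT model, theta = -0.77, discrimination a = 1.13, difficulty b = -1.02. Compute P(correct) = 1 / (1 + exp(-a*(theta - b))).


a*(theta - b) = 1.13 * (-0.77 - -1.02) = 0.2825
exp(-0.2825) = 0.7539
P = 1 / (1 + 0.7539)
P = 0.5702

0.5702


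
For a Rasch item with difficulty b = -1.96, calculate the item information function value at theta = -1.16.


P = 1/(1+exp(-(-1.16--1.96))) = 0.69
I = P*(1-P) = 0.69 * 0.31
I = 0.2139

0.2139


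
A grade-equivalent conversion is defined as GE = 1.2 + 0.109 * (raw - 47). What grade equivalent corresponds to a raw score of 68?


raw - median = 68 - 47 = 21
slope * diff = 0.109 * 21 = 2.289
GE = 1.2 + 2.289
GE = 3.489

3.489


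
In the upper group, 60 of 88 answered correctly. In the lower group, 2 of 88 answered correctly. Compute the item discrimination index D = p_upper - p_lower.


p_upper = 60/88 = 0.6818
p_lower = 2/88 = 0.0227
D = 0.6818 - 0.0227 = 0.6591

0.6591


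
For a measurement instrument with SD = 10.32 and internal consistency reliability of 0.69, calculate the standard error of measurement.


SEM = SD * sqrt(1 - rxx)
SEM = 10.32 * sqrt(1 - 0.69)
SEM = 10.32 * sqrt(0.31) = 10.32 * 0.556776
SEM = 5.7459

5.7459


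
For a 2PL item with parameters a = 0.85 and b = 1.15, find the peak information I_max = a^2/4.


For 2PL, max info at theta = b = 1.15
I_max = a^2 / 4 = 0.85^2 / 4
= 0.7225 / 4
I_max = 0.1806

0.1806


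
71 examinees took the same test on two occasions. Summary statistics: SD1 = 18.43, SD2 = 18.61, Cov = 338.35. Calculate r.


r = cov(X,Y) / (SD_X * SD_Y)
r = 338.35 / (18.43 * 18.61)
r = 338.35 / 342.9823
r = 0.9865

0.9865


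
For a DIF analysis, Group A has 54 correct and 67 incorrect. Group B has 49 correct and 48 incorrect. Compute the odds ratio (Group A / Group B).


Odds_A = 54/67 = 0.806
Odds_B = 49/48 = 1.0208
OR = Odds_A / Odds_B = 0.806 / 1.0208
Exactly, OR = (54 * 48) / (67 * 49) = 2592 / 3283
OR = 0.7895

0.7895


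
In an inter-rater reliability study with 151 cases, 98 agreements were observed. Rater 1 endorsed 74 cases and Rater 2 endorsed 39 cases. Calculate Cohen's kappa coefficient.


P_o = 98/151 = 0.649007
P_e = (74*39 + 77*112) / 22801 = 0.504802
kappa = (P_o - P_e) / (1 - P_e)
kappa = (0.649007 - 0.504802) / (1 - 0.504802)
kappa = 0.2912

0.2912


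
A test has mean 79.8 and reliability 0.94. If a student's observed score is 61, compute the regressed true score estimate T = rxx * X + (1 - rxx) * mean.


T_est = rxx * X + (1 - rxx) * mean
T_est = 0.94 * 61 + 0.06 * 79.8
T_est = 57.34 + 4.788
T_est = 62.128

62.128


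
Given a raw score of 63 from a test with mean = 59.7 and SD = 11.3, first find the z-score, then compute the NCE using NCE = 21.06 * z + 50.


z = (X - mean) / SD = (63 - 59.7) / 11.3
z = 3.3 / 11.3
z = 0.292
NCE = NCE = 21.06z + 50
Carry z at full precision (z = 3.3 / 11.3) into the conversion:
NCE = 21.06 * (3.3 / 11.3) + 50 = 69.498 / 11.3 + 50
NCE = 6.1503 + 50
NCE = 56.1503

56.1503


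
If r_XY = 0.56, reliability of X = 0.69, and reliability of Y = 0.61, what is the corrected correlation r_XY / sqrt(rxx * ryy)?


r_corrected = rxy / sqrt(rxx * ryy)
= 0.56 / sqrt(0.69 * 0.61)
= 0.56 / sqrt(0.4209)
= 0.56 / 0.648768
r_corrected = 0.8632

0.8632


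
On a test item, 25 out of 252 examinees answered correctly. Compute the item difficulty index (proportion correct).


Item difficulty p = number correct / total examinees
p = 25 / 252
p = 0.0992

0.0992


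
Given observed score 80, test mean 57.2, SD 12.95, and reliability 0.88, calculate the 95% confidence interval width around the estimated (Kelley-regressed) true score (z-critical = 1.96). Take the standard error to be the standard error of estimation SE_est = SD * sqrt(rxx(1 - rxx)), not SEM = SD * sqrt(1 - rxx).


True score estimate = 0.88*80 + 0.12*57.2 = 77.264
SE_est = SD * sqrt(rxx * (1 - rxx)) = 12.95 * sqrt(0.88 * 0.12) = 12.95 * sqrt(0.1056) = 4.208252
CI = T_est +/- z * SE_est, so width = 2 * z * SE_est = 2 * 1.96 * 4.208252
Width = 16.4963

16.4963


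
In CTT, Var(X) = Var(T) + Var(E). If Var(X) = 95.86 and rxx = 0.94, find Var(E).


var_true = rxx * var_obs = 0.94 * 95.86 = 90.1084
var_error = var_obs - var_true
var_error = 95.86 - 90.1084
var_error = 5.7516

5.7516


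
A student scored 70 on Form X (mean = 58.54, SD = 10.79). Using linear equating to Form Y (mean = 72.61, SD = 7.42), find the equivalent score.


slope = SD_Y / SD_X = 7.42 / 10.79 ~ 0.6877
intercept = mean_Y - slope * mean_X = 72.61 - (7.42 / 10.79) * 58.54 ~ 32.3536
Y = slope * X + intercept. To avoid rounding drift from the rounded slope/intercept, evaluate the equivalent form Y = mean_Y + SD_Y * (X - mean_X) / SD_X at full precision:
Y = 72.61 + 7.42 * (70 - 58.54) / 10.79
Y = 72.61 + 7.42 * 11.46 / 10.79
Y = 72.61 + 85.0332 / 10.79
Y = 72.61 + 7.8807
Y = 80.4907

80.4907


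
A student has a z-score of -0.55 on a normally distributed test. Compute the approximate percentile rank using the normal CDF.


CDF(z) = 0.5 * (1 + erf(z/sqrt(2)))
erf(-0.3889) = -0.4177
CDF = 0.2912
Percentile rank = 0.2912 * 100 = 29.12

29.12


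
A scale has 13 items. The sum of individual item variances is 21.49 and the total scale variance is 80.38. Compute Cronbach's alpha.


alpha = (k/(k-1)) * (1 - sum(si^2)/s_total^2)
= (13/12) * (1 - 21.49/80.38)
alpha = 0.7937

0.7937


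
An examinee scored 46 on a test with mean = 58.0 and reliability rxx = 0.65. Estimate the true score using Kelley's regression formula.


T_est = rxx * X + (1 - rxx) * mean
T_est = 0.65 * 46 + 0.35 * 58.0
T_est = 29.9 + 20.3
T_est = 50.2

50.2


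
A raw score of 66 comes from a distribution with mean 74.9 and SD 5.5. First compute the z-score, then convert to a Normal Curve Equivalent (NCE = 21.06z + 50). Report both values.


z = (X - mean) / SD = (66 - 74.9) / 5.5
z = -8.9 / 5.5
z = -1.6182
NCE = NCE = 21.06z + 50
Carry z at full precision (z = -8.9 / 5.5) into the conversion:
NCE = 21.06 * (-8.9 / 5.5) + 50 = -187.434 / 5.5 + 50
NCE = -34.0789 + 50
NCE = 15.9211

15.9211


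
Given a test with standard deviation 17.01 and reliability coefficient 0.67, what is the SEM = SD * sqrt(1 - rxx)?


SEM = SD * sqrt(1 - rxx)
SEM = 17.01 * sqrt(1 - 0.67)
SEM = 17.01 * sqrt(0.33) = 17.01 * 0.574456
SEM = 9.7715

9.7715


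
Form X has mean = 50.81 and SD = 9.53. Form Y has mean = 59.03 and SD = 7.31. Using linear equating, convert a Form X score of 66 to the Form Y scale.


slope = SD_Y / SD_X = 7.31 / 9.53 ~ 0.7671
intercept = mean_Y - slope * mean_X = 59.03 - (7.31 / 9.53) * 50.81 ~ 20.0561
Y = slope * X + intercept. To avoid rounding drift from the rounded slope/intercept, evaluate the equivalent form Y = mean_Y + SD_Y * (X - mean_X) / SD_X at full precision:
Y = 59.03 + 7.31 * (66 - 50.81) / 9.53
Y = 59.03 + 7.31 * 15.19 / 9.53
Y = 59.03 + 111.0389 / 9.53
Y = 59.03 + 11.6515
Y = 70.6815

70.6815


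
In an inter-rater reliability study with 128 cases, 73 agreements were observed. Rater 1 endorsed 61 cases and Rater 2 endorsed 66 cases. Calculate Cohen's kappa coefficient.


P_o = 73/128 = 0.570312
P_e = (61*66 + 67*62) / 16384 = 0.499268
kappa = (P_o - P_e) / (1 - P_e)
kappa = (0.570312 - 0.499268) / (1 - 0.499268)
kappa = 0.1419

0.1419


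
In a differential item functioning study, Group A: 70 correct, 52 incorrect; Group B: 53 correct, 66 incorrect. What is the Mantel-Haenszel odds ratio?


Odds_A = 70/52 = 1.3462
Odds_B = 53/66 = 0.803
OR = Odds_A / Odds_B = 1.3462 / 0.803
Exactly, OR = (70 * 66) / (52 * 53) = 4620 / 2756
OR = 1.6763

1.6763


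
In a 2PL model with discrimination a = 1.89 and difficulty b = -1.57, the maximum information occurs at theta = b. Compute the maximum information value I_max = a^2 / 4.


For 2PL, max info at theta = b = -1.57
I_max = a^2 / 4 = 1.89^2 / 4
= 3.5721 / 4
I_max = 0.893

0.893


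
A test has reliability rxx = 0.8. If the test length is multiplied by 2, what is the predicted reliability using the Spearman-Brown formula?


r_new = (n * rxx) / (1 + (n-1) * rxx)
r_new = (2 * 0.8) / (1 + 1 * 0.8)
r_new = 1.6 / 1.8
r_new = 0.8889

0.8889


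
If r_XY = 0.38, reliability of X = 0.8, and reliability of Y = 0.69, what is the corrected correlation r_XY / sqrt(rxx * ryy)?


r_corrected = rxy / sqrt(rxx * ryy)
= 0.38 / sqrt(0.8 * 0.69)
= 0.38 / sqrt(0.552)
= 0.38 / 0.742967
r_corrected = 0.5115

0.5115


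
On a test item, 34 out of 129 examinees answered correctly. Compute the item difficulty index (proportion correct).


Item difficulty p = number correct / total examinees
p = 34 / 129
p = 0.2636

0.2636


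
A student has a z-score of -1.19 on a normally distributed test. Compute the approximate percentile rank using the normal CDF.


CDF(z) = 0.5 * (1 + erf(z/sqrt(2)))
erf(-0.8415) = -0.766
CDF = 0.117
Percentile rank = 0.117 * 100 = 11.7

11.7


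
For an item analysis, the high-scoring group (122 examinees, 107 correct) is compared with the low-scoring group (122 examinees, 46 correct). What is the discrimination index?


p_upper = 107/122 = 0.877
p_lower = 46/122 = 0.377
D = 0.877 - 0.377 = 0.5

0.5


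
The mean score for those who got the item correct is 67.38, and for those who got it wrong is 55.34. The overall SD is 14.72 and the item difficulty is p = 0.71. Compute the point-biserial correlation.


q = 1 - p = 0.29
rpb = ((M1 - M0) / SD) * sqrt(p * q)
rpb = ((67.38 - 55.34) / 14.72) * sqrt(0.71 * 0.29)
rpb = 0.3711

0.3711
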